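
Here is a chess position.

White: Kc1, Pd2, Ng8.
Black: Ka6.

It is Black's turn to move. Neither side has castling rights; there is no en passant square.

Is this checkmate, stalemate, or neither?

Black to move; black king on a6.
In check: no.
Legal moves for Black: Kb7, Ka7, Kb6, Kb5, Ka5.
Black has 5 legal moves and is not in check → neither.

neither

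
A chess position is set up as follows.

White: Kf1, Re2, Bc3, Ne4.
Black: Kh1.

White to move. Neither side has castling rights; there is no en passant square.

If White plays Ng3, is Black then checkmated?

yes

After Ng3: black king on h1; in check: yes, from the white knight on g3.
King squares — g1: attacked by Kf1; g2: attacked by Kf1; h2: attacked by Re2.
Black has no legal moves → checkmate.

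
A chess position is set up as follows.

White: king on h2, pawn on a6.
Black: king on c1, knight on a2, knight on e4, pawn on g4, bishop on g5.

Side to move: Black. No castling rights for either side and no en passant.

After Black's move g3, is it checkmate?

no

After g3: white king on h2; in check: yes, from the black pawn on g3.
White has 4 legal replies: Kh3, Kg2, Kh1, Kg1.
In check but a legal move exists → not checkmate.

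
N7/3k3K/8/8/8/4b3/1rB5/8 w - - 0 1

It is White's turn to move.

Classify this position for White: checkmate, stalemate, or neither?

neither

White to move; white king on h7.
In check: no.
Legal moves for White: Nc7, Nb6+, Kh8, Kg8, Kg7, Kg6, Bg6, Bf5+, Be4, Ba4+, Bd3, Bb3, Bd1, Bb1.
White has 14 legal moves and is not in check → neither.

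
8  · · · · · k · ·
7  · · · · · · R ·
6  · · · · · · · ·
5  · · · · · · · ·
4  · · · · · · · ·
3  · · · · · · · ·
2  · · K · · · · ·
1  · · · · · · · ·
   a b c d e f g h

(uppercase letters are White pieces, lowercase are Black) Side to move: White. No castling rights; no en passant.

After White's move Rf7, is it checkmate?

After Rf7: black king on f8; in check: yes, from the white rook on f7.
Black has 3 legal replies: Kg8, Ke8, Kxf7.
In check but a legal move exists → not checkmate.

no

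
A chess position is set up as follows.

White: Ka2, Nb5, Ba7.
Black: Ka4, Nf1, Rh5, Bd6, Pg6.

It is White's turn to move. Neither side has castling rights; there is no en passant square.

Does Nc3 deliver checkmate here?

After Nc3: black king on a4; in check: yes, from the white knight on c3.
Black has 2 legal replies: Ka5, Kb4.
In check but a legal move exists → not checkmate.

no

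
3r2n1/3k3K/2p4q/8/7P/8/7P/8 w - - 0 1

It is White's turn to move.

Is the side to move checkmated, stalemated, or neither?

White to move; white king on h7.
In check: yes, from the black queen on h6.
King squares — g6: attacked by Qh6; h6: attacked by Ng8; g7: attacked by Qh6; g8: attacked by Rd8; h8: attacked by Qh6.
Legal moves for White: none.
In check with no legal moves → checkmate.

checkmate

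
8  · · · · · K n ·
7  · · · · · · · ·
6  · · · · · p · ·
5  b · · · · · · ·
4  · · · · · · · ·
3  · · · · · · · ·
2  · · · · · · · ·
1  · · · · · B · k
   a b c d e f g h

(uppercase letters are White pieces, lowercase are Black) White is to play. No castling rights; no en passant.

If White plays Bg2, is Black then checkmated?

no

After Bg2: black king on h1; in check: yes, from the white bishop on g2.
Black has 3 legal replies: Kh2, Kxg2, Kg1.
In check but a legal move exists → not checkmate.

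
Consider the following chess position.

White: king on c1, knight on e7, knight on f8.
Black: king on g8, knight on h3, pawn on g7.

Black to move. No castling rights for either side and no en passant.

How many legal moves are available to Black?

3

Black to move; king on g8.
In check: yes, from the white knight on e7.
Legal moves: Kh8, Kxf8, Kf7.
Count: 3.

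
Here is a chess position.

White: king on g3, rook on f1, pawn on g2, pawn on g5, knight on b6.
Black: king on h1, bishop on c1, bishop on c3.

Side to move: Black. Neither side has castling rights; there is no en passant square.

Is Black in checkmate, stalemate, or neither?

checkmate

Black to move; black king on h1.
In check: yes, from the white rook on f1.
King squares — g1: attacked by Rf1; g2: attacked by Kg3; h2: attacked by Kg3.
Legal moves for Black: none.
In check with no legal moves → checkmate.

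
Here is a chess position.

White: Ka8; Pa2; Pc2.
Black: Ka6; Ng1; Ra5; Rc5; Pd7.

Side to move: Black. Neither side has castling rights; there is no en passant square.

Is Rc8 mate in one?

After Rc8: white king on a8; in check: yes, from the black rook on c8.
King squares — a7: attacked by Ka6; b7: attacked by Ka6; b8: attacked by Rc8.
White has no legal moves → checkmate.

yes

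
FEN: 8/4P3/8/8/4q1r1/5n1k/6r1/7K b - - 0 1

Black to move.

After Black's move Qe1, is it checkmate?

After Qe1: white king on h1; in check: yes, from the black queen on e1.
King squares — g1: attacked by Qe1; g2: attacked by Kh3; h2: attacked by Rg2.
White has no legal moves → checkmate.

yes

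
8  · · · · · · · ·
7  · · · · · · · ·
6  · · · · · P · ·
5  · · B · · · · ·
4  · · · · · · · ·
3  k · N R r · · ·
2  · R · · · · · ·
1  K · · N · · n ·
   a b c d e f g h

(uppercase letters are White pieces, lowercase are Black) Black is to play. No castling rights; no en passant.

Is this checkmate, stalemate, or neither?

Black to move; black king on a3.
In check: yes, from the white bishop on c5.
King squares — a2: attacked by Ka1; b2: attacked by Ka1; b3: attacked by Rb2; a4: attacked by Nc3; b4: attacked by Rb2.
Legal moves for Black: none.
In check with no legal moves → checkmate.

checkmate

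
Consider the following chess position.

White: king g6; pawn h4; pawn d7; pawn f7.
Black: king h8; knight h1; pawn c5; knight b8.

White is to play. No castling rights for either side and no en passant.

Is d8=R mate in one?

yes

After d8=R: black king on h8; in check: yes, from the white rook on d8.
King squares — g7: attacked by Kg6; h7: attacked by Kg6; g8: attacked by Pf7.
Black has no legal moves → checkmate.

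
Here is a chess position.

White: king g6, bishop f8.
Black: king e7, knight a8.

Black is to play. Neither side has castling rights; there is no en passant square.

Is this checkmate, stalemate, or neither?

Black to move; black king on e7.
In check: yes, from the white bishop on f8.
Legal moves for Black: Kxf8, Ke8, Kd8, Kd7, Ke6.
Black is in check but has 5 legal moves → neither.

neither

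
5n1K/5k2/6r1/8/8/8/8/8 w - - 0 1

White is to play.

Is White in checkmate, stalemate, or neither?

White to move; white king on h8.
In check: no.
King squares — g7: attacked by Rg6; h7: attacked by Nf8; g8: attacked by Rg6.
Legal moves for White: none.
Not in check and no legal moves → stalemate.

stalemate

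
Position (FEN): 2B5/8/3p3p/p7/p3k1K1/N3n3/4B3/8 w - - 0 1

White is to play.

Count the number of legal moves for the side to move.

4

White to move; king on g4.
In check: yes, from the black knight on e3.
Legal moves: Kh5, Kh4, Kh3, Kg3.
Count: 4.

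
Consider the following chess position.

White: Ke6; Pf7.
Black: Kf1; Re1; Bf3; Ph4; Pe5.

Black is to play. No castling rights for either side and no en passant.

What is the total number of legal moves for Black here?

24

Black to move; king on f1.
In check: no.
Legal moves: Ba8, Bb7, Bc6, Bh5, Bd5+, Bg4+, Be4, Bg2, Be2, Bh1, Bd1, Kg2, Kf2, Ke2, Kg1, Re4, Re3, Re2, Rd1, Rc1, Rb1, Ra1, e4, h3.
Count: 24.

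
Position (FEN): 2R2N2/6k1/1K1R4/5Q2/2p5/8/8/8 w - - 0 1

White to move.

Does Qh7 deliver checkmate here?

yes

After Qh7: black king on g7; in check: yes, from the white queen on h7.
King squares — f6: attacked by Rd6; g6: attacked by Rd6; h6: attacked by Rd6; f7: attacked by Qh7; h7: attacked by Nf8; f8: attacked by Rc8; g8: attacked by Qh7; h8: attacked by Qh7.
Black has no legal moves → checkmate.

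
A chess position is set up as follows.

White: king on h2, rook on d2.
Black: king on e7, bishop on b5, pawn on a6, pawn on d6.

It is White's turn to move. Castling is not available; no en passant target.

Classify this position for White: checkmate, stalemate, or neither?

White to move; white king on h2.
In check: no.
Legal moves for White: Kh3, Kg3, Kg2, Kh1, Kg1, Rxd6, Rd5, Rd4, Rd3, Rg2, Rf2, Re2+, Rc2, Rb2, Ra2, Rd1.
White has 16 legal moves and is not in check → neither.

neither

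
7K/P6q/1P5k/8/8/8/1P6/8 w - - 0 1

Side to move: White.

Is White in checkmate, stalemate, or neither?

checkmate

White to move; white king on h8.
In check: yes, from the black queen on h7.
King squares — g7: attacked by Kh6; h7: attacked by Kh6; g8: attacked by Qh7.
Legal moves for White: none.
In check with no legal moves → checkmate.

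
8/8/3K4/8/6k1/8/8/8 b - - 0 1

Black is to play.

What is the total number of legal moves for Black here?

Black to move; king on g4.
In check: no.
Legal moves: Kh5, Kg5, Kf5, Kh4, Kf4, Kh3, Kg3, Kf3.
Count: 8.

8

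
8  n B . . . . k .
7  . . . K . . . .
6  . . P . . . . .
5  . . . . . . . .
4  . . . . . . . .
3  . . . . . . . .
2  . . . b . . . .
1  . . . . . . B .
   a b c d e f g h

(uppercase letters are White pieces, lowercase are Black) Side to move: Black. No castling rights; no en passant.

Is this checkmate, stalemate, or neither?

Black to move; black king on g8.
In check: no.
Legal moves for Black: Kh8, Kf8, Kh7, Kg7, Kf7, Nc7, Nb6+, Bh6, Bg5, Ba5, Bf4, Bb4, Be3, Bc3, Be1, Bc1.
Black has 16 legal moves and is not in check → neither.

neither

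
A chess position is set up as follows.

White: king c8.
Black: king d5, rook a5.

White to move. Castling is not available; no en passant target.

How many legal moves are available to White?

5

White to move; king on c8.
In check: no.
Legal moves: Kd8, Kb8, Kd7, Kc7, Kb7.
Count: 5.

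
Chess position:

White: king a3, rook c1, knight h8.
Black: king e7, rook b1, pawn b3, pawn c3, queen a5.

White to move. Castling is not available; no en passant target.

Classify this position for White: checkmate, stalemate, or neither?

White to move; white king on a3.
In check: yes, from the black queen on a5.
King squares — a2: attacked by Pb3; b2: attacked by Rb1; b3: attacked by Rb1; a4: attacked by Qa5; b4: attacked by Qa5.
Legal moves for White: none.
In check with no legal moves → checkmate.

checkmate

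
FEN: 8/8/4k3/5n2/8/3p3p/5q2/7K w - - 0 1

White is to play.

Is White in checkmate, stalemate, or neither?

White to move; white king on h1.
In check: no.
King squares — g1: attacked by Qf2; g2: attacked by Qf2; h2: attacked by Qf2.
Legal moves for White: none.
Not in check and no legal moves → stalemate.

stalemate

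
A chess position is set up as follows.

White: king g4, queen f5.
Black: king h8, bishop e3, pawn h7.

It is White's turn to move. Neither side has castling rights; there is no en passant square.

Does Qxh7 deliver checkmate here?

no

After Qxh7: black king on h8; in check: yes, from the white queen on h7.
Black has 1 legal reply: Kxh7.
In check but a legal move exists → not checkmate.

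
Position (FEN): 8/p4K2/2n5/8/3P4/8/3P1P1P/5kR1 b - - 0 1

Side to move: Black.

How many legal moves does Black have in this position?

Black to move; king on f1.
In check: yes, from the white rook on g1.
Legal moves: Kxf2, Ke2, Kxg1.
Count: 3.

3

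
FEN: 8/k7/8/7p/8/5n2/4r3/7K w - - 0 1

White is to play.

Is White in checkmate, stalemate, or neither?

stalemate

White to move; white king on h1.
In check: no.
King squares — g1: attacked by Nf3; g2: attacked by Re2; h2: attacked by Re2.
Legal moves for White: none.
Not in check and no legal moves → stalemate.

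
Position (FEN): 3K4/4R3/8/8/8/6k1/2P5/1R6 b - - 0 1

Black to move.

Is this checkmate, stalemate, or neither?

Black to move; black king on g3.
In check: no.
Legal moves for Black: Kh4, Kg4, Kf4, Kh3, Kf3, Kh2, Kg2, Kf2.
Black has 8 legal moves and is not in check → neither.

neither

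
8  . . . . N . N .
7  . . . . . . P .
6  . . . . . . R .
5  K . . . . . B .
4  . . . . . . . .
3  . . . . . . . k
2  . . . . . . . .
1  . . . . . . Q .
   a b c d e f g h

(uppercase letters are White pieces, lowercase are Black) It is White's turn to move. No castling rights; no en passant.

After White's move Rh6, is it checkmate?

After Rh6: black king on h3; in check: yes, from the white rook on h6.
King squares — g2: attacked by Qg1; h2: attacked by Qg1; g3: attacked by Qg1; g4: attacked by Qg1; h4: attacked by Bg5.
Black has no legal moves → checkmate.

yes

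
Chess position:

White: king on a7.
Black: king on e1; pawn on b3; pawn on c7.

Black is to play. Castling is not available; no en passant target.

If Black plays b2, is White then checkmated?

After b2: white king on a7; in check: no.
White is not in check, so this cannot be checkmate.

no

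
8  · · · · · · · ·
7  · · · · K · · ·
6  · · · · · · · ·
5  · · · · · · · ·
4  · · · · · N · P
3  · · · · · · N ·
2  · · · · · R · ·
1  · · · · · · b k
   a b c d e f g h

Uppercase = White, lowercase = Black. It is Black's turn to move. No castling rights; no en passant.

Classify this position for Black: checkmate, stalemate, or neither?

Black to move; black king on h1.
In check: yes, from the white knight on g3.
King squares — g1: own bishop; g2: attacked by Rf2; h2: attacked by Rf2.
Legal moves for Black: none.
In check with no legal moves → checkmate.

checkmate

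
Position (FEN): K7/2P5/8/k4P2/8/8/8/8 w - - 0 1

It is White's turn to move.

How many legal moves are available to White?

White to move; king on a8.
In check: no.
Legal moves: Kb8, Kb7, Ka7, c8=Q, c8=R, c8=B, c8=N, f6.
Count: 8.

8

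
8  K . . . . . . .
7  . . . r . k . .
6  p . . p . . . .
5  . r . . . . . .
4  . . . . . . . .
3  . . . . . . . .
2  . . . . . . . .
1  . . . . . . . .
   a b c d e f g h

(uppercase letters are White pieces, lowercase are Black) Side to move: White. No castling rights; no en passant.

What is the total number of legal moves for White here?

White to move; king on a8.
In check: no.
Legal moves: none.
Count: 0.

0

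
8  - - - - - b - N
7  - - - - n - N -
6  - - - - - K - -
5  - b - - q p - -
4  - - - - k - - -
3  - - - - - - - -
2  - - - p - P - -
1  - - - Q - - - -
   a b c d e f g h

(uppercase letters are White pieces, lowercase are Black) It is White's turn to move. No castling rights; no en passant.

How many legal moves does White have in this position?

2

White to move; king on f6.
In check: yes, from the black queen on e5.
Legal moves: Kf7, Kg5.
Count: 2.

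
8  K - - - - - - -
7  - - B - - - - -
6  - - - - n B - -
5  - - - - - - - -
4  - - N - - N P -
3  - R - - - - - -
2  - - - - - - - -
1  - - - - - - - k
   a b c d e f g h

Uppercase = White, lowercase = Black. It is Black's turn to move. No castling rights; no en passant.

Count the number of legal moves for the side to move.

10

Black to move; king on h1.
In check: no.
Legal moves: Nf8, Nd8, Ng7, Nxc7+, Ng5, Nc5, Nxf4, Nd4, Kh2, Kg1.
Count: 10.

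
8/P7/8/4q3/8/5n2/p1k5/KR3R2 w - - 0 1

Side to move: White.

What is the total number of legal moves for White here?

2

White to move; king on a1.
In check: yes, from the black queen on e5.
Legal moves: Kxa2, Rb2+.
Count: 2.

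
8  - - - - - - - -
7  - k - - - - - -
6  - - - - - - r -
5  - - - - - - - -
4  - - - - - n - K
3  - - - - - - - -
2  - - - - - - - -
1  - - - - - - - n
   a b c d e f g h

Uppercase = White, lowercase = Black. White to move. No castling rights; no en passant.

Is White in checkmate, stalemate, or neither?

White to move; white king on h4.
In check: no.
King squares — g3: attacked by Nh1; h3: attacked by Nf4; g4: attacked by Rg6; g5: attacked by Rg6; h5: attacked by Nf4.
Legal moves for White: none.
Not in check and no legal moves → stalemate.

stalemate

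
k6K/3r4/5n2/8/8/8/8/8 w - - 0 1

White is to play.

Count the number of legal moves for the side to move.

White to move; king on h8.
In check: no.
Legal moves: none.
Count: 0.

0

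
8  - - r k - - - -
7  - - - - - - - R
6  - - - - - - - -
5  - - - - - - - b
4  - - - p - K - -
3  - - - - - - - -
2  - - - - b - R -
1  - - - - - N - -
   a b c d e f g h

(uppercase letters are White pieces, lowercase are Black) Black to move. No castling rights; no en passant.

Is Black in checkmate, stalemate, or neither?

Black to move; black king on d8.
In check: no.
Legal moves for Black include: Ke8, Rb8, Ra8, Rc7, Rc6, Rc5, Rc4, Rc3, Rc2, Rc1, Be8, Bf7, Bg6, Bhg4, Bhf3, Ba6, Bb5, Beg4, ... (list truncated; more exist).
Black has legal moves and is not in check → neither.

neither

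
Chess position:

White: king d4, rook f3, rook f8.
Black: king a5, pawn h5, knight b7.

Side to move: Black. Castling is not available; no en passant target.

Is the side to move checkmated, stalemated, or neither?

neither

Black to move; black king on a5.
In check: no.
Legal moves for Black: Nd8, Nd6, Nc5, Kb6, Ka6, Kb5, Kb4, Ka4, h4.
Black has 9 legal moves and is not in check → neither.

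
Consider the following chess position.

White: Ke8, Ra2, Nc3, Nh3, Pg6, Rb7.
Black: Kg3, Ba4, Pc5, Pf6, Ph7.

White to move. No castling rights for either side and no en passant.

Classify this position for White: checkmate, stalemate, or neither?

neither

White to move; white king on e8.
In check: yes, from the black bishop on a4.
King squares — d7: attacked by Ba4; e7: available; f7: available; d8: available; f8: available.
Legal moves for White: Kf8, Kd8, Kf7, Ke7, Rd7, Rb5, Nb5, Nxa4, Rxa4.
White is in check but has 9 legal moves → neither.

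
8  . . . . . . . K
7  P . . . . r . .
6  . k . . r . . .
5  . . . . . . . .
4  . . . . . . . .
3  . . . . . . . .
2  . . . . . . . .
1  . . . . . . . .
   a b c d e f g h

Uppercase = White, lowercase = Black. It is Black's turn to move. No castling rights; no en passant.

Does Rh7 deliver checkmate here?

no

After Rh7: white king on h8; in check: yes, from the black rook on h7.
White has 2 legal replies: Kg8, Kxh7.
In check but a legal move exists → not checkmate.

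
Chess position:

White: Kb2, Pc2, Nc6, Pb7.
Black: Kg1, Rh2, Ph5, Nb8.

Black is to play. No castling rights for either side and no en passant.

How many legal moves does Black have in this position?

16

Black to move; king on g1.
In check: no.
Legal moves: Nd7, Nxc6, Na6, Rh4, Rh3, Rg2, Rf2, Re2, Rd2, Rxc2+, Rh1, Kg2, Kf2, Kh1, Kf1, h4.
Count: 16.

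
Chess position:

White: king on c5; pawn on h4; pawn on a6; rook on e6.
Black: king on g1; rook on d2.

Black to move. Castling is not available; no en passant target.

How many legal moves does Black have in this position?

Black to move; king on g1.
In check: no.
Legal moves: Rd8, Rd7, Rd6, Rd5+, Rd4, Rd3, Rh2, Rg2, Rf2, Re2, Rc2+, Rb2, Ra2, Rd1, Kh2, Kg2, Kf2, Kh1, Kf1.
Count: 19.

19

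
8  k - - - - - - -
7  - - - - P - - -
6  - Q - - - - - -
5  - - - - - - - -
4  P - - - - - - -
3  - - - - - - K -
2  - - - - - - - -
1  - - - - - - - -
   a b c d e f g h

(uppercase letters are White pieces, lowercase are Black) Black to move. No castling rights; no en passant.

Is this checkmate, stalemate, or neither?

stalemate

Black to move; black king on a8.
In check: no.
King squares — a7: attacked by Qb6; b7: attacked by Qb6; b8: attacked by Qb6.
Legal moves for Black: none.
Not in check and no legal moves → stalemate.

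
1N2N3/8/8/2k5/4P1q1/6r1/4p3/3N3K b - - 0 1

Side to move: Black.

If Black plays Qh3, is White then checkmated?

yes

After Qh3: white king on h1; in check: yes, from the black queen on h3.
King squares — g1: attacked by Rg3; g2: attacked by Rg3; h2: attacked by Qh3.
White has no legal moves → checkmate.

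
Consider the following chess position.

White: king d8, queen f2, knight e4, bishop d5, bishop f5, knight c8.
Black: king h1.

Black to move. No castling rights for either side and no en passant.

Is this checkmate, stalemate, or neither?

stalemate

Black to move; black king on h1.
In check: no.
King squares — g1: attacked by Qf2; g2: attacked by Qf2; h2: attacked by Qf2.
Legal moves for Black: none.
Not in check and no legal moves → stalemate.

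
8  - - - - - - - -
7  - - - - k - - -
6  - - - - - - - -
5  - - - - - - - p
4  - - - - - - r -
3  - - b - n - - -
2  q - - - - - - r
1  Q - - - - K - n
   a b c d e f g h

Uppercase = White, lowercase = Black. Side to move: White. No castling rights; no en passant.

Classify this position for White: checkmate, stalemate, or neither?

White to move; white king on f1.
In check: yes, from the black knight on e3.
King squares — e1: attacked by Bc3; g1: attacked by Rg4; e2: attacked by Qa2; f2: attacked by Nh1; g2: attacked by Qa2.
Legal moves for White: none.
In check with no legal moves → checkmate.

checkmate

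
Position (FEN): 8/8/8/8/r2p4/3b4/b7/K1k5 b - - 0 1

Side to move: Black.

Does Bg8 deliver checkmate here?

After Bg8: white king on a1; in check: yes, from the black rook on a4.
King squares — b1: attacked by Kc1; a2: attacked by Ra4; b2: attacked by Kc1.
White has no legal moves → checkmate.

yes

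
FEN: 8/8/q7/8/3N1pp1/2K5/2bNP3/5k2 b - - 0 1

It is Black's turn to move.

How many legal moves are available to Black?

4

Black to move; king on f1.
In check: yes, from the white knight on d2.
Legal moves: Kg2, Kf2, Kg1, Ke1.
Count: 4.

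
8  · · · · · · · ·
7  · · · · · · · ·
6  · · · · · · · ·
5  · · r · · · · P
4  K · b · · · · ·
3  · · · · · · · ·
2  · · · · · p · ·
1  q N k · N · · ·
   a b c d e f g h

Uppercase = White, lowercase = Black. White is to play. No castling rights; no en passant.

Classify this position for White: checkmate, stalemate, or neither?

White to move; white king on a4.
In check: yes, from the black queen on a1.
King squares — a3: attacked by Qa1; b3: attacked by Bc4; b4: available; a5: attacked by Qa1; b5: attacked by Bc4.
Legal moves for White: Kb4, Na3.
White is in check but has 2 legal moves → neither.

neither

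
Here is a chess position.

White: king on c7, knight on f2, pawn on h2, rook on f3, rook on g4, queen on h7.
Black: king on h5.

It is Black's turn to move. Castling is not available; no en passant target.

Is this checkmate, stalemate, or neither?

checkmate

Black to move; black king on h5.
In check: yes, from the white queen on h7.
King squares — g4: attacked by Nf2; h4: attacked by Rg4; g5: attacked by Rg4; g6: attacked by Rg4; h6: attacked by Qh7.
Legal moves for Black: none.
In check with no legal moves → checkmate.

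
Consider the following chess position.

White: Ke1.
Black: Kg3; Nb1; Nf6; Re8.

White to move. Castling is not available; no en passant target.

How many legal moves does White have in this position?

White to move; king on e1.
In check: yes, from the black rook on e8.
Legal moves: Kf1, Kd1.
Count: 2.

2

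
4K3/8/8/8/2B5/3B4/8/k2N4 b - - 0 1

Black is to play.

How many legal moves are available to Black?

Black to move; king on a1.
In check: no.
Legal moves: none.
Count: 0.

0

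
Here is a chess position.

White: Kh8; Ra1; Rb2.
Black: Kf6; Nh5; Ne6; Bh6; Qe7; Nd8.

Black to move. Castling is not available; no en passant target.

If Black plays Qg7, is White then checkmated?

After Qg7: white king on h8; in check: yes, from the black queen on g7.
King squares — g7: attacked by Nh5; h7: attacked by Qg7; g8: attacked by Qg7.
White has no legal moves → checkmate.

yes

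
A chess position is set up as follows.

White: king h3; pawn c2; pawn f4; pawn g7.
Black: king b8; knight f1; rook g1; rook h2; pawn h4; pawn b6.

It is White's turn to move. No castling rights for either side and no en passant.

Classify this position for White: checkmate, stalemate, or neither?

White to move; white king on h3.
In check: yes, from the black rook on h2.
King squares — g2: attacked by Rg1; h2: attacked by Nf1; g3: attacked by Nf1; g4: attacked by Rg1; h4: attacked by Rh2.
Legal moves for White: none.
In check with no legal moves → checkmate.

checkmate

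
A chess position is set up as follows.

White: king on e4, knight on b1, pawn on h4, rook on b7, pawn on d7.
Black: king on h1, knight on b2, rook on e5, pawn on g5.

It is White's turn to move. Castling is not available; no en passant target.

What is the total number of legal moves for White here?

White to move; king on e4.
In check: yes, from the black rook on e5.
Legal moves: Kxe5, Kd4, Kf3.
Count: 3.

3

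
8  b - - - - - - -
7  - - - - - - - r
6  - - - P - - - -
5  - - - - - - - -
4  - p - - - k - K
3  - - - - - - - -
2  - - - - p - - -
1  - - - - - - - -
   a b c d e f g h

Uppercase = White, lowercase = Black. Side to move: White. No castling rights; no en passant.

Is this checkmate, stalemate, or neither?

checkmate

White to move; white king on h4.
In check: yes, from the black rook on h7.
King squares — g3: attacked by Kf4; h3: attacked by Rh7; g4: attacked by Kf4; g5: attacked by Kf4; h5: attacked by Rh7.
Legal moves for White: none.
In check with no legal moves → checkmate.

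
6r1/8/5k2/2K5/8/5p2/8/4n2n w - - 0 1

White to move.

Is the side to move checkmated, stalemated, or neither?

neither

White to move; white king on c5.
In check: no.
Legal moves for White: Kd6, Kc6, Kb6, Kd5, Kb5, Kd4, Kc4, Kb4.
White has 8 legal moves and is not in check → neither.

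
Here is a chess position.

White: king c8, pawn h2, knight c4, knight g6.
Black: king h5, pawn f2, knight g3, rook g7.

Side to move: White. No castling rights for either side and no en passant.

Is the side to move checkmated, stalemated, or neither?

neither

White to move; white king on c8.
In check: no.
Legal moves for White include: Kd8, Kb8, Nh8, Nf8, Ne7, Nge5, Nh4, Nf4+, Nd6, Nb6, Nce5, Na5, Ne3, Na3, Nd2, Nb2, hxg3, h3, ... (list truncated; more exist).
White has legal moves and is not in check → neither.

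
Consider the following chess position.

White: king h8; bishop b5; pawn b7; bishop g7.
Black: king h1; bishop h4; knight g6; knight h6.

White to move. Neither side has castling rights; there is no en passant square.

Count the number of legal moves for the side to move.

1

White to move; king on h8.
In check: yes, from the black knight on g6.
Legal moves: Kh7.
Count: 1.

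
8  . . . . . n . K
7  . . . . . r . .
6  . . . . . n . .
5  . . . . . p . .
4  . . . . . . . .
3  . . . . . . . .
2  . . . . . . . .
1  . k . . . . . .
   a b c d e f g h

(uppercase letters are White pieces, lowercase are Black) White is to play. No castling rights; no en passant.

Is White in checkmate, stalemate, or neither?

stalemate

White to move; white king on h8.
In check: no.
King squares — g7: attacked by Rf7; h7: attacked by Nf6; g8: attacked by Nf6.
Legal moves for White: none.
Not in check and no legal moves → stalemate.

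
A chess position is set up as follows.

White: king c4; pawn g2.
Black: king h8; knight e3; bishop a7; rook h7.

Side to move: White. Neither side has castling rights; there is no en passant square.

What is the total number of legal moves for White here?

5

White to move; king on c4.
In check: yes, from the black knight on e3.
Legal moves: Kb5, Kb4, Kd3, Kc3, Kb3.
Count: 5.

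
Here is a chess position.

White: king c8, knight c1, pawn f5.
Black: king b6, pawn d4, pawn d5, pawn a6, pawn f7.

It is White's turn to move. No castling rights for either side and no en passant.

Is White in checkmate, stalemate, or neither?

neither

White to move; white king on c8.
In check: no.
Legal moves for White: Kd8, Kb8, Kd7, Nd3, Nb3, Ne2, Na2, f6.
White has 8 legal moves and is not in check → neither.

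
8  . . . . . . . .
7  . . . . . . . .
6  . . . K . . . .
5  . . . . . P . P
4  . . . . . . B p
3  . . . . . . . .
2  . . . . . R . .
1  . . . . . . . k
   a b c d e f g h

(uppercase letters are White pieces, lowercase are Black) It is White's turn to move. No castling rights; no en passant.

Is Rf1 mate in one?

After Rf1: black king on h1; in check: yes, from the white rook on f1.
Black has 2 legal replies: Kh2, Kg2.
In check but a legal move exists → not checkmate.

no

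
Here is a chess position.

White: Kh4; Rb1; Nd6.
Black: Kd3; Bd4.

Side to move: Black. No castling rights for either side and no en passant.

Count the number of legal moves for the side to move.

18

Black to move; king on d3.
In check: no.
Legal moves: Bh8, Bg7, Ba7, Bf6+, Bb6, Be5, Bc5, Be3, Bc3, Bf2+, Bb2, Bg1, Ba1, Ke3, Kc3, Ke2, Kd2, Kc2.
Count: 18.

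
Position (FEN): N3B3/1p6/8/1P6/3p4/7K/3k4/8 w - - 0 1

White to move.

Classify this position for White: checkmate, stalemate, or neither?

neither

White to move; white king on h3.
In check: no.
Legal moves for White: Bf7, Bd7, Bg6, Bc6, Bh5, Nc7, Nb6, Kh4, Kg4, Kg3, Kh2, Kg2, b6.
White has 13 legal moves and is not in check → neither.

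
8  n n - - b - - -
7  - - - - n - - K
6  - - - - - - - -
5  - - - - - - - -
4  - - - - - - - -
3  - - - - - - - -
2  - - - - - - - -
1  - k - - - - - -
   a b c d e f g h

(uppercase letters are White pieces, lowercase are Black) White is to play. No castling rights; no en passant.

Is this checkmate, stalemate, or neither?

neither

White to move; white king on h7.
In check: no.
Legal moves for White: Kh8, Kg7, Kh6.
White has 3 legal moves and is not in check → neither.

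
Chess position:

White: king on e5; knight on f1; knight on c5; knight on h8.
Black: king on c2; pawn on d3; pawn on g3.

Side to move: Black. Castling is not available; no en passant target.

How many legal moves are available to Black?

Black to move; king on c2.
In check: no.
Legal moves: Kc3, Kb2, Kd1, Kc1, Kb1, g2, d2.
Count: 7.

7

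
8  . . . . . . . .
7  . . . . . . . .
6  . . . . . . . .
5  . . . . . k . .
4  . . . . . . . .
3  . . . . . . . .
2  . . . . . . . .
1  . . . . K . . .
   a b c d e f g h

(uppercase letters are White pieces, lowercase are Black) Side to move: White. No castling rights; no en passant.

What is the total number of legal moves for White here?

5

White to move; king on e1.
In check: no.
Legal moves: Kf2, Ke2, Kd2, Kf1, Kd1.
Count: 5.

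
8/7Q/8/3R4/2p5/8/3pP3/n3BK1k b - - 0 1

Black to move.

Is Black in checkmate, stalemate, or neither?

checkmate

Black to move; black king on h1.
In check: yes, from the white queen on h7.
King squares — g1: attacked by Kf1; g2: attacked by Kf1; h2: attacked by Qh7.
Legal moves for Black: none.
In check with no legal moves → checkmate.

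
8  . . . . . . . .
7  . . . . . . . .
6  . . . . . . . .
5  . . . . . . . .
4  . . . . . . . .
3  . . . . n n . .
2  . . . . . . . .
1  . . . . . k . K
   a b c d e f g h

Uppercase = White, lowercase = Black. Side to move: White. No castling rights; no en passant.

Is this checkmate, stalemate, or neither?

White to move; white king on h1.
In check: no.
King squares — g1: attacked by Kf1; g2: attacked by Kf1; h2: attacked by Nf3.
Legal moves for White: none.
Not in check and no legal moves → stalemate.

stalemate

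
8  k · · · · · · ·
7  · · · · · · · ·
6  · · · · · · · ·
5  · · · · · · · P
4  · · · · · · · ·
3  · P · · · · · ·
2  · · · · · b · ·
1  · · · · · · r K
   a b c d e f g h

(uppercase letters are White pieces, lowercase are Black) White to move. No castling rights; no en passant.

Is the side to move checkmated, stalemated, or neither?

White to move; white king on h1.
In check: yes, from the black rook on g1.
Legal moves for White: Kh2.
White is in check but has 1 legal move → neither.

neither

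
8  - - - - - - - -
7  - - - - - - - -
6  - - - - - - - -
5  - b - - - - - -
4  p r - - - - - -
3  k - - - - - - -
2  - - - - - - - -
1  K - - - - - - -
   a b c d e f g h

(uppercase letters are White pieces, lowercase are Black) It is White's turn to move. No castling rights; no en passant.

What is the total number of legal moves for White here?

White to move; king on a1.
In check: no.
Legal moves: none.
Count: 0.

0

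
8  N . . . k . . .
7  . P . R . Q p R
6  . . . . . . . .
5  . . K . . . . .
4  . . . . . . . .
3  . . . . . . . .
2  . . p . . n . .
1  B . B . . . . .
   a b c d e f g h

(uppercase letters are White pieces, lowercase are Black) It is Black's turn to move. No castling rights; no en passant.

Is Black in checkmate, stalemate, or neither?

Black to move; black king on e8.
In check: yes, from the white queen on f7.
King squares — d7: attacked by Qf7; e7: attacked by Rd7; f7: attacked by Rd7; d8: attacked by Rd7; f8: attacked by Qf7.
Legal moves for Black: none.
In check with no legal moves → checkmate.

checkmate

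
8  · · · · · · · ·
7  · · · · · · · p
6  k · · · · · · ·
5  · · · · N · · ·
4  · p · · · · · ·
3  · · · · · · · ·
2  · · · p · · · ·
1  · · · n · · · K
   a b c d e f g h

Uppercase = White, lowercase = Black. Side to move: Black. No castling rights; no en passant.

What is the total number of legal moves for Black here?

Black to move; king on a6.
In check: no.
Legal moves: Kb7, Ka7, Kb6, Kb5, Ka5, Ne3, Nc3, Nf2+, Nb2, h6, b3, h5.
Count: 12.

12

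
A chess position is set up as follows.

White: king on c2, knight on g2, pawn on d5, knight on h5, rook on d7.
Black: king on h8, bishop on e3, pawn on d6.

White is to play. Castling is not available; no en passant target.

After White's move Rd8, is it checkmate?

no

After Rd8: black king on h8; in check: yes, from the white rook on d8.
Black has 1 legal reply: Kh7.
In check but a legal move exists → not checkmate.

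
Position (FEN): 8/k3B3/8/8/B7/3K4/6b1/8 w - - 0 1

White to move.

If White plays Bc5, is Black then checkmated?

After Bc5: black king on a7; in check: yes, from the white bishop on c5.
Black has 4 legal replies: Kb8, Ka8, Kb7, Ka6.
In check but a legal move exists → not checkmate.

no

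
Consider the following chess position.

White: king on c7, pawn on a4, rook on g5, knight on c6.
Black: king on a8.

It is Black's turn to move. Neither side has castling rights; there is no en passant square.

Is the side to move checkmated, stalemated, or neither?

Black to move; black king on a8.
In check: no.
King squares — a7: attacked by Nc6; b7: attacked by Kc7; b8: attacked by Nc6.
Legal moves for Black: none.
Not in check and no legal moves → stalemate.

stalemate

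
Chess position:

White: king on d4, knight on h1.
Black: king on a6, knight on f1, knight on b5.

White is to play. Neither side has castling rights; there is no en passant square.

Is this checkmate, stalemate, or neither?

neither

White to move; white king on d4.
In check: yes, from the black knight on b5.
Legal moves for White: Ke5, Kd5, Kc5, Ke4, Kc4, Kd3.
White is in check but has 6 legal moves → neither.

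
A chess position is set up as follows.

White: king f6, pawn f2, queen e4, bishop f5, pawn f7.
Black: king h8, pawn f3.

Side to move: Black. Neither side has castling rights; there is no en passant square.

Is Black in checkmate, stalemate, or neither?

stalemate

Black to move; black king on h8.
In check: no.
King squares — g7: attacked by Kf6; h7: attacked by Bf5; g8: attacked by Pf7.
Legal moves for Black: none.
Not in check and no legal moves → stalemate.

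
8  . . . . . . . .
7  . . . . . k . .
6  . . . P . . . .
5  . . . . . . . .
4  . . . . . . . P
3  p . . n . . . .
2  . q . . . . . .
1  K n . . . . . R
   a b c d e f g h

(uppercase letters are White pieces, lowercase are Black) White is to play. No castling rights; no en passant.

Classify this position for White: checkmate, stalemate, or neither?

checkmate

White to move; white king on a1.
In check: yes, from the black queen on b2.
King squares — b1: attacked by Qb2; a2: attacked by Qb2; b2: attacked by Pa3.
Legal moves for White: none.
In check with no legal moves → checkmate.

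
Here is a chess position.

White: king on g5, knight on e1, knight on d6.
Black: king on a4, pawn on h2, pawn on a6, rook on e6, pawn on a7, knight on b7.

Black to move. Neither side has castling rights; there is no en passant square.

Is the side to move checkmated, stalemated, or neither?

Black to move; black king on a4.
In check: no.
Legal moves for Black include: Nd8, Nxd6, Nc5, Na5, Re8, Re7, Rh6, Rg6+, Rf6, Rxd6, Re5+, Re4, Re3, Re2, Rxe1, Ka5, Kb4, Kb3, ... (list truncated; more exist).
Black has legal moves and is not in check → neither.

neither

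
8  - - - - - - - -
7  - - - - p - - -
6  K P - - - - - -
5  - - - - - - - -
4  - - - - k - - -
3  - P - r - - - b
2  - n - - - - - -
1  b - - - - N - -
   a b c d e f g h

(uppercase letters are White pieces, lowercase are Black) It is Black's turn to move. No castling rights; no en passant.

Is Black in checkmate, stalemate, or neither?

Black to move; black king on e4.
In check: no.
Legal moves for Black include: Kf5, Ke5, Kd5, Kf4, Kd4, Kf3, Bc8+, Bd7, Be6, Bf5, Bg4, Bg2, Bxf1, Rd8, Rd7, Rd6, Rd5, Rd4, ... (list truncated; more exist).
Black has legal moves and is not in check → neither.

neither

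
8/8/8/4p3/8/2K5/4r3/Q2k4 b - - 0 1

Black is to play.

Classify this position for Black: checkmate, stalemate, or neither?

checkmate

Black to move; black king on d1.
In check: yes, from the white queen on a1.
King squares — c1: attacked by Qa1; e1: attacked by Qa1; c2: attacked by Kc3; d2: attacked by Kc3; e2: own rook.
Legal moves for Black: none.
In check with no legal moves → checkmate.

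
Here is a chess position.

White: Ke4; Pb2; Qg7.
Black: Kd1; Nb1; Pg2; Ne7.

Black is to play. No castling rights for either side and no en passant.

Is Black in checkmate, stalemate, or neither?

Black to move; black king on d1.
In check: no.
Legal moves for Black: Ng8, Nc8, Ng6, Nc6, Nf5, Nd5, Ke2, Kd2, Kc2, Ke1, Kc1, Nc3+, Na3, Nd2+, g1=Q, g1=R, g1=B, g1=N.
Black has 18 legal moves and is not in check → neither.

neither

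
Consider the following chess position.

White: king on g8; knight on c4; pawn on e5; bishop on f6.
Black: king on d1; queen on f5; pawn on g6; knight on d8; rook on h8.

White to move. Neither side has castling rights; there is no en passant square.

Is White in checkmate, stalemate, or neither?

White to move; white king on g8.
In check: yes, from the black rook on h8.
King squares — f7: attacked by Nd8; g7: available; h7: attacked by Rh8; f8: attacked by Rh8; h8: available.
Legal moves for White: Kxh8, Kg7, Bxh8.
White is in check but has 3 legal moves → neither.

neither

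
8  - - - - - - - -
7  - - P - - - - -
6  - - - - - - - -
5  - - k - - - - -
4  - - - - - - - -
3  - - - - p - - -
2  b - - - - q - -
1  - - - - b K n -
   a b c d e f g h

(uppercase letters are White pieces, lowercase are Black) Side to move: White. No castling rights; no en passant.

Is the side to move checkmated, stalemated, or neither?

White to move; white king on f1.
In check: yes, from the black queen on f2.
King squares — e1: attacked by Qf2; g1: attacked by Qf2; e2: attacked by Ng1; f2: attacked by Be1; g2: attacked by Qf2.
Legal moves for White: none.
In check with no legal moves → checkmate.

checkmate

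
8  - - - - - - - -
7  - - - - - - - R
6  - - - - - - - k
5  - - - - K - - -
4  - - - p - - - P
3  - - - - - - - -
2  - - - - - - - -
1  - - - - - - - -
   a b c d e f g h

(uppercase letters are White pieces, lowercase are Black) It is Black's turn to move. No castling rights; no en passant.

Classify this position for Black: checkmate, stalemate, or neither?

neither

Black to move; black king on h6.
In check: yes, from the white rook on h7.
Legal moves for Black: Kxh7, Kg6.
Black is in check but has 2 legal moves → neither.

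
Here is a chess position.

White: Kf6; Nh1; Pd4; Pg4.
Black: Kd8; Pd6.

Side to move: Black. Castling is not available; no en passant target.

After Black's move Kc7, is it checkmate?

no

After Kc7: white king on f6; in check: no.
White is not in check, so this cannot be checkmate.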